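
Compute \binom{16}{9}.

11440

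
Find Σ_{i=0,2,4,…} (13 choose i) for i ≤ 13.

4096

Even-i terms of row 13 sum to 2^12 = 4096.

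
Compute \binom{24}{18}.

134596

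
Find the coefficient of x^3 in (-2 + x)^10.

-15360

The general term is C(10,j)·(-2)^j·(x)^(10-j); the x^3 term has j = 7.
C(10,7) = 120.
Coefficient = C(10,7) · (-2)^7 = 120 · (-128) = -15360.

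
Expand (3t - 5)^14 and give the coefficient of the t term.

-51269531250

The general term is C(14,j)·(3t)^j·(-5)^(14-j); the t^1 term has j = 1.
C(14,1) = 14.
Coefficient = C(14,1) · 3^1 · (-5)^13 = 14 · 3 · (-1220703125) = -51269531250.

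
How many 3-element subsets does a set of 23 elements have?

1771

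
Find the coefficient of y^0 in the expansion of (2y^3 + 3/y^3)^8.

90720

General term: C(8,j)·(2y^3)^j·(3/y^3)^(8-j), with y-exponent 3j − 3(8−j) = 6j − 24.
Set 6j − 24 = 0: j = 4.
C(8,4) = 70; 2^4 = 16; 3^4 = 81.
Coefficient = 70 · 16 · 81 = 90720.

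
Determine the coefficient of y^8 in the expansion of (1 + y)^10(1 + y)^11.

(1 + y)^10(1 + y)^11 = (1 + y)^21, so the coefficient of y^8 is C(21,8)·1^8 = 203490·1 = 203490.

203490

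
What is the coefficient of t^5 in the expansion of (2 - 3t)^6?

The general term is C(6,j)·(2)^j·(-3t)^(6-j); the t^5 term has j = 1.
C(6,1) = 6.
Coefficient = C(6,1) · 2^1 · (-3)^5 = 6 · 2 · (-243) = -2916.

-2916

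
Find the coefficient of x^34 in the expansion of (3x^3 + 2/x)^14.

193444524

General term: C(14,j)·(3x^3)^j·(2/x)^(14-j), with x-exponent 3j − 1(14−j) = 4j − 14.
Set 4j − 14 = 34: j = 12.
C(14,12) = 91; 3^12 = 531441; 2^2 = 4.
Coefficient = 91 · 531441 · 4 = 193444524.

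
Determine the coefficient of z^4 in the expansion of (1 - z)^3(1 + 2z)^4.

Coefficient of z^4 = Σ_{j} C(3,j)·(-1)^j·C(4,4-j)·2^(4-j) for j from 0 to 3.
= 16 + (-96) + 72 + (-8) = -16.

-16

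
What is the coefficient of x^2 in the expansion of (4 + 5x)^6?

The general term is C(6,j)·(4)^j·(5x)^(6-j); the x^2 term has j = 4.
C(6,4) = 15.
Coefficient = C(6,4) · 4^4 · 5^2 = 15 · 256 · 25 = 96000.

96000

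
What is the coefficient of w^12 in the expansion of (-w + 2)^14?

364

The general term is C(14,j)·(-w)^j·(2)^(14-j); the w^12 term has j = 12.
C(14,12) = 91.
Coefficient = C(14,12) · 2^2 = 91 · 4 = 364.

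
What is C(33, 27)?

1107568

C(33,27) = C(33,6) by symmetry.
C(33,6) = (33·32·31·30·29·28) / 6! = 797448960 / 720 = 1107568.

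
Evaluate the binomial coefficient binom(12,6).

924

C(12,6) = (12·11·10·9·8·7) / 6! = 665280 / 720 = 924.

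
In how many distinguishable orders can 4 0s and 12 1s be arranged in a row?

Choose positions for the 0s: C(16,4) = 1820.

1820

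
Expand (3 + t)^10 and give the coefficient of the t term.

196830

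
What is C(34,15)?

C(34,15) = (34·33·32·31·30·29·28·27·26·25·24·23·22·21·20) / 15! = 2427001153744527360000 / 1307674368000 = 1855967520.

1855967520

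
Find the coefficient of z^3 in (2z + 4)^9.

The general term is C(9,j)·(2z)^j·(4)^(9-j); the z^3 term has j = 3.
C(9,3) = 84.
Coefficient = C(9,3) · 2^3 · 4^6 = 84 · 8 · 4096 = 2752512.

2752512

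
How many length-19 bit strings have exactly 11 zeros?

Choose the 11 positions: C(19,11) = 75582.

75582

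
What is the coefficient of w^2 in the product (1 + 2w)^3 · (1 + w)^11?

Coefficient of w^2 = Σ_{j} C(3,j)·2^j·C(11,2-j)·1^(2-j) for j from 0 to 2.
= 55 + 66 + 12 = 133.

133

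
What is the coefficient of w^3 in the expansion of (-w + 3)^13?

The general term is C(13,j)·(-w)^j·(3)^(13-j); the w^3 term has j = 3.
C(13,3) = 286.
Coefficient = C(13,3) · (-1)^3 · 3^10 = 286 · (-1) · 59049 = -16888014.

-16888014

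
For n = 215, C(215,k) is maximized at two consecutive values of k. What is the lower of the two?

107

For odd n = 215, C(215,k) peaks at k = (n−1)/2 and (n+1)/2; the lower is 107.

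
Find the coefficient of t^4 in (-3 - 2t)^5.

-240

The general term is C(5,j)·(-3)^j·(-2t)^(5-j); the t^4 term has j = 1.
C(5,1) = 5.
Coefficient = C(5,1) · (-3)^1 · (-2)^4 = 5 · (-3) · 16 = -240.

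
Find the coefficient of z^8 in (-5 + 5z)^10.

The general term is C(10,j)·(-5)^j·(5z)^(10-j); the z^8 term has j = 2.
C(10,2) = 45.
Coefficient = C(10,2) · (-5)^2 · 5^8 = 45 · 25 · 390625 = 439453125.

439453125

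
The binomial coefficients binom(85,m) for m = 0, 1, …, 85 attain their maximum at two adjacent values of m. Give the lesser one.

42

For odd n = 85, C(85,m) peaks at m = (n−1)/2 and (n+1)/2; the lesser is 42.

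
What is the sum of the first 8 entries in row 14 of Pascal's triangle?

9908

1 + 14 + 91 + 364 + 1001 + 2002 + 3003 + 3432 = 9908.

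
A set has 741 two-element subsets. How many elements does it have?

n(n−1)/2 = 741 ⇒ n(n−1) = 1482. Since 39·38 = 1482, n = 39.

39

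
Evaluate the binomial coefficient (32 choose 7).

3365856

C(32,7) = (32·31·30·29·28·27·26) / 7! = 16963914240 / 5040 = 3365856.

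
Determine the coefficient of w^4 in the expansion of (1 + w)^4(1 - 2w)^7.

Coefficient of w^4 = Σ_{j} C(4,j)·1^j·C(7,4-j)·(-2)^(4-j) for j from 0 to 4.
= 560 + (-1120) + 504 + (-56) + 1 = -111.

-111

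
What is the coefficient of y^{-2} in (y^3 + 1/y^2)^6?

General term: C(6,j)·(y^3)^j·(1/y^2)^(6-j), with y-exponent 3j − 2(6−j) = 5j − 12.
Set 5j − 12 = -2: j = 2.
C(6,2) = 15; 1^2 = 1; 1^4 = 1.
Coefficient = 15 · 1 · 1 = 15.

15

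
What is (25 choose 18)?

480700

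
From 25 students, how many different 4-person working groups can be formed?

This is C(25,4) = 12650.

12650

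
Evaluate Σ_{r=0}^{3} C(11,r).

1 + 11 + 55 + 165 = 232.

232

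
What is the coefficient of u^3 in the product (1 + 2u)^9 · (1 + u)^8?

2384

Coefficient of u^3 = Σ_{j} C(9,j)·2^j·C(8,3-j)·1^(3-j) for j from 0 to 3.
= 56 + 504 + 1152 + 672 = 2384.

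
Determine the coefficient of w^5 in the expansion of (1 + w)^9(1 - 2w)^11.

1050

Coefficient of w^5 = Σ_{j} C(9,j)·1^j·C(11,5-j)·(-2)^(5-j) for j from 0 to 5.
= (-14784) + 47520 + (-47520) + 18480 + (-2772) + 126 = 1050.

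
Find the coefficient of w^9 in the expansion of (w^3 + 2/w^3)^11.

General term: C(11,j)·(w^3)^j·(2/w^3)^(11-j), with w-exponent 3j − 3(11−j) = 6j − 33.
Set 6j − 33 = 9: j = 7.
C(11,7) = 330; 1^7 = 1; 2^4 = 16.
Coefficient = 330 · 1 · 16 = 5280.

5280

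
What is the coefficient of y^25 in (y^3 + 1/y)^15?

3003

General term: C(15,j)·(y^3)^j·(1/y)^(15-j), with y-exponent 3j − 1(15−j) = 4j − 15.
Set 4j − 15 = 25: j = 10.
C(15,10) = 3003; 1^10 = 1; 1^5 = 1.
Coefficient = 3003 · 1 · 1 = 3003.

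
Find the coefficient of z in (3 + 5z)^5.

2025

The general term is C(5,j)·(3)^j·(5z)^(5-j); the z^1 term has j = 4.
C(5,4) = 5.
Coefficient = C(5,4) · 3^4 · 5^1 = 5 · 81 · 5 = 2025.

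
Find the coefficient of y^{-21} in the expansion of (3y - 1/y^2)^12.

-36

General term: C(12,j)·(3y)^j·(-1/y^2)^(12-j), with y-exponent 1j − 2(12−j) = 3j − 24.
Set 3j − 24 = -21: j = 1.
C(12,1) = 12; 3^1 = 3; (-1)^11 = -1.
Coefficient = 12 · 3 · (-1) = -36.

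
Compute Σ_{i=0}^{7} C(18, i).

63004

1 + 18 + 153 + 816 + 3060 + 8568 + 18564 + 31824 = 63004.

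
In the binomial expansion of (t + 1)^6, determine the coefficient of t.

6

The general term is C(6,j)·(t)^j·(1)^(6-j); the t^1 term has j = 1.
C(6,1) = 6.
Coefficient = C(6,1) = 6.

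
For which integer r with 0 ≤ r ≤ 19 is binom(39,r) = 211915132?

9

C(39,r) increases on 0 ≤ r ≤ 19. C(39,8) = 61523748 and C(39,9) = 211915132, so r = 9.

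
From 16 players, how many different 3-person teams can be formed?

This is C(16,3) = 560.

560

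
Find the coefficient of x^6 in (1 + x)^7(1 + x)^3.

210

Coefficient of x^6 = Σ_{j} C(7,j)·C(3,6-j) for j from 3 to 6.
= 35 + 105 + 63 + 7 = 210.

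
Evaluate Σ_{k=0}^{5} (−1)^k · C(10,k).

-126

The partial alternating sum Σ_{k=0}^{5} (−1)^k C(10,k) = (−1)^5 C(9,5) = -126.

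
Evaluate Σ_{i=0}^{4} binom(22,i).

9109

1 + 22 + 231 + 1540 + 7315 = 9109.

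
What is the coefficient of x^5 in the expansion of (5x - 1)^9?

The general term is C(9,j)·(5x)^j·(-1)^(9-j); the x^5 term has j = 5.
C(9,5) = 126.
Coefficient = C(9,5) · 5^5 = 126 · 3125 = 393750.

393750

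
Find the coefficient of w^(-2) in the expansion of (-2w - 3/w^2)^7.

General term: C(7,j)·(-2w)^j·(-3/w^2)^(7-j), with w-exponent 1j − 2(7−j) = 3j − 14.
Set 3j − 14 = -2: j = 4.
C(7,4) = 35; (-2)^4 = 16; (-3)^3 = -27.
Coefficient = 35 · 16 · (-27) = -15120.

-15120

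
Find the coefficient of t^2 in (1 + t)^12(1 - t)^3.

33

Coefficient of t^2 = Σ_{j} C(12,j)·1^j·C(3,2-j)·(-1)^(2-j) for j from 0 to 2.
= 3 + (-36) + 66 = 33.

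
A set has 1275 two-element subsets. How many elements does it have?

n(n−1)/2 = 1275 ⇒ n(n−1) = 2550. Since 51·50 = 2550, n = 51.

51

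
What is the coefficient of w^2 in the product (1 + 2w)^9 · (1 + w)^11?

Coefficient of w^2 = Σ_{j} C(9,j)·2^j·C(11,2-j)·1^(2-j) for j from 0 to 2.
= 55 + 198 + 144 = 397.

397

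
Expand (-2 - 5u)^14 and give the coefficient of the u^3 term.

93184000

The general term is C(14,j)·(-2)^j·(-5u)^(14-j); the u^3 term has j = 11.
C(14,11) = 364.
Coefficient = C(14,11) · (-2)^11 · (-5)^3 = 364 · (-2048) · (-125) = 93184000.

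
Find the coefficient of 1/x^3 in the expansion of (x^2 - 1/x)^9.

-36

General term: C(9,j)·(x^2)^j·(-1/x)^(9-j), with x-exponent 2j − 1(9−j) = 3j − 9.
Set 3j − 9 = -3: j = 2.
C(9,2) = 36; 1^2 = 1; (-1)^7 = -1.
Coefficient = 36 · 1 · (-1) = -36.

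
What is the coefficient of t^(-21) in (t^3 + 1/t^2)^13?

General term: C(13,j)·(t^3)^j·(1/t^2)^(13-j), with t-exponent 3j − 2(13−j) = 5j − 26.
Set 5j − 26 = -21: j = 1.
C(13,1) = 13; 1^1 = 1; 1^12 = 1.
Coefficient = 13 · 1 · 1 = 13.

13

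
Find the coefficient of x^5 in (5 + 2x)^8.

The general term is C(8,j)·(5)^j·(2x)^(8-j); the x^5 term has j = 3.
C(8,3) = 56.
Coefficient = C(8,3) · 5^3 · 2^5 = 56 · 125 · 32 = 224000.

224000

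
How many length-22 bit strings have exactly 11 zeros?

Choose the 11 positions: C(22,11) = 705432.

705432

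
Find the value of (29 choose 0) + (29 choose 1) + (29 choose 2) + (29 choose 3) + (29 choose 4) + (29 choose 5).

1 + 29 + 406 + 3654 + 23751 + 118755 = 146596.

146596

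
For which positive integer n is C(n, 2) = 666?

37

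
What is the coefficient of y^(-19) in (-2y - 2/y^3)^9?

General term: C(9,j)·(-2y)^j·(-2/y^3)^(9-j), with y-exponent 1j − 3(9−j) = 4j − 27.
Set 4j − 27 = -19: j = 2.
C(9,2) = 36; (-2)^2 = 4; (-2)^7 = -128.
Coefficient = 36 · 4 · (-128) = -18432.

-18432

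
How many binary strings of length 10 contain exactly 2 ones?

Choose the 2 positions: C(10,2) = 45.

45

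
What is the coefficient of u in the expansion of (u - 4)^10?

The general term is C(10,j)·(u)^j·(-4)^(10-j); the u^1 term has j = 1.
C(10,1) = 10.
Coefficient = C(10,1) · (-4)^9 = 10 · (-262144) = -2621440.

-2621440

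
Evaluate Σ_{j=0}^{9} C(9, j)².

48620

By Vandermonde's identity, Σ C(9,j)² = C(18,9) = 48620.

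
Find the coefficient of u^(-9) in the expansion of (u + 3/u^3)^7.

2835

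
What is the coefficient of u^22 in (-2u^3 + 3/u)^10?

103680

General term: C(10,j)·(-2u^3)^j·(3/u)^(10-j), with u-exponent 3j − 1(10−j) = 4j − 10.
Set 4j − 10 = 22: j = 8.
C(10,8) = 45; (-2)^8 = 256; 3^2 = 9.
Coefficient = 45 · 256 · 9 = 103680.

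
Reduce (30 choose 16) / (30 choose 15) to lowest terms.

15/16

C(n,k+1)/C(n,k) = (n−k)/(k+1) = (30−15)/(15+1) = 15/16.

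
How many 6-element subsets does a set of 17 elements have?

12376

C(17,6) = (17·16·15·14·13·12) / 6! = 8910720 / 720 = 12376.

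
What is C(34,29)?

278256

C(34,29) = C(34,5) by symmetry.
C(34,5) = (34·33·32·31·30) / 5! = 33390720 / 120 = 278256.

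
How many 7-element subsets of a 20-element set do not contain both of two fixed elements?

68952

All 7-subsets: C(20,7) = 77520. Those containing both fixed elements: C(18,5) = 8568.
77520 − 8568 = 68952.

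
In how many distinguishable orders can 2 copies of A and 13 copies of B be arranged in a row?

105

Choose positions for the A's: C(15,2) = 105.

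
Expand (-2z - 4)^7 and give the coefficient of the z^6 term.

-1792

The general term is C(7,j)·(-2z)^j·(-4)^(7-j); the z^6 term has j = 6.
C(7,6) = 7.
Coefficient = C(7,6) · (-2)^6 · (-4)^1 = 7 · 64 · (-4) = -1792.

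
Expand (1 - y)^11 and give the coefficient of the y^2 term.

The general term is C(11,j)·(1)^j·(-y)^(11-j); the y^2 term has j = 9.
C(11,9) = 55.
Coefficient = C(11,9) = 55.

55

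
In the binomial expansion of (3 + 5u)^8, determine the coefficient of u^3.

The general term is C(8,j)·(3)^j·(5u)^(8-j); the u^3 term has j = 5.
C(8,5) = 56.
Coefficient = C(8,5) · 3^5 · 5^3 = 56 · 243 · 125 = 1701000.

1701000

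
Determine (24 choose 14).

1961256

C(24,14) = C(24,10) by symmetry.
C(24,10) = (24·23·22·21·20·19·18·17·16·15) / 10! = 7117005772800 / 3628800 = 1961256.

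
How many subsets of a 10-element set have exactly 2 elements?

Choose the 2 positions: C(10,2) = 45.

45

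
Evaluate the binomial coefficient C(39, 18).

62359143990

C(39,18) = (39·38·37·36·35·34·33·32·31·30·29·28·27·26·25·24·23·22) / 18! = 399246543793282239774720000 / 6402373705728000 = 62359143990.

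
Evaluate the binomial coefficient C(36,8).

30260340

C(36,8) = (36·35·34·33·32·31·30·29) / 8! = 1220096908800 / 40320 = 30260340.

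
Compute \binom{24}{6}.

C(24,6) = (24·23·22·21·20·19) / 6! = 96909120 / 720 = 134596.

134596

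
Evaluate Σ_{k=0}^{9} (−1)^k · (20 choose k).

-92378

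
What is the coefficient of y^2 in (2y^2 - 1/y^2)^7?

-560

General term: C(7,j)·(2y^2)^j·(-1/y^2)^(7-j), with y-exponent 2j − 2(7−j) = 4j − 14.
Set 4j − 14 = 2: j = 4.
C(7,4) = 35; 2^4 = 16; (-1)^3 = -1.
Coefficient = 35 · 16 · (-1) = -560.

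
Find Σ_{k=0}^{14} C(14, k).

16384

Setting x = 1 in (1+x)^14 gives Σ C(14,k) = 2^14 = 16384.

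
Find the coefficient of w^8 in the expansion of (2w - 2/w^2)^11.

-22528

General term: C(11,j)·(2w)^j·(-2/w^2)^(11-j), with w-exponent 1j − 2(11−j) = 3j − 22.
Set 3j − 22 = 8: j = 10.
C(11,10) = 11; 2^10 = 1024; (-2)^1 = -2.
Coefficient = 11 · 1024 · (-2) = -22528.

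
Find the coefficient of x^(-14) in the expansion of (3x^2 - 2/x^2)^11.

-253440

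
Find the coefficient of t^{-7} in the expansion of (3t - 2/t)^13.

7907328

General term: C(13,j)·(3t)^j·(-2/t)^(13-j), with t-exponent 1j − 1(13−j) = 2j − 13.
Set 2j − 13 = -7: j = 3.
C(13,3) = 286; 3^3 = 27; (-2)^10 = 1024.
Coefficient = 286 · 27 · 1024 = 7907328.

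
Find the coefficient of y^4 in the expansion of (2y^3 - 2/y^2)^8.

17920

General term: C(8,j)·(2y^3)^j·(-2/y^2)^(8-j), with y-exponent 3j − 2(8−j) = 5j − 16.
Set 5j − 16 = 4: j = 4.
C(8,4) = 70; 2^4 = 16; (-2)^4 = 16.
Coefficient = 70 · 16 · 16 = 17920.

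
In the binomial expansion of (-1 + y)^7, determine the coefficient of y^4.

-35

The general term is C(7,j)·(-1)^j·(y)^(7-j); the y^4 term has j = 3.
C(7,3) = 35.
Coefficient = C(7,3) · (-1)^3 = 35 · (-1) = -35.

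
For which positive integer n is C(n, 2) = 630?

n(n−1)/2 = 630 ⇒ n(n−1) = 1260. Since 36·35 = 1260, n = 36.

36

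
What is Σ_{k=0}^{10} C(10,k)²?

Σ C(10,k)² is the coefficient of x^10 in (1+x)^10(1+x)^10 = (1+x)^20, i.e. C(20,10) = 184756.

184756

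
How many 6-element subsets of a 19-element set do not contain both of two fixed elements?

24752

All 6-subsets: C(19,6) = 27132. Those containing both fixed elements: C(17,4) = 2380.
27132 − 2380 = 24752.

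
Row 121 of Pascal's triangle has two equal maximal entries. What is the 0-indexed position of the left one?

For odd n = 121, C(121,k) peaks at k = (n−1)/2 and (n+1)/2; the lower is 60.

60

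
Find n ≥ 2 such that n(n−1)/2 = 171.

19

n(n−1)/2 = 171 ⇒ n(n−1) = 342. Since 19·18 = 342, n = 19.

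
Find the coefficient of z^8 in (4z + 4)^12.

8304721920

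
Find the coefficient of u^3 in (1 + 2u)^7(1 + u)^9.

Coefficient of u^3 = Σ_{j} C(7,j)·2^j·C(9,3-j)·1^(3-j) for j from 0 to 3.
= 84 + 504 + 756 + 280 = 1624.

1624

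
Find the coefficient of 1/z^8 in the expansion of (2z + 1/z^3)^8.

General term: C(8,j)·(2z)^j·(1/z^3)^(8-j), with z-exponent 1j − 3(8−j) = 4j − 24.
Set 4j − 24 = -8: j = 4.
C(8,4) = 70; 2^4 = 16; 1^4 = 1.
Coefficient = 70 · 16 · 1 = 1120.

1120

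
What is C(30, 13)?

C(30,13) = (30·29·28·27·26·25·24·23·22·21·20·19·18) / 13! = 745747076954880000 / 6227020800 = 119759850.

119759850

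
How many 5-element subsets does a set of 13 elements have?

C(13,5) = (13·12·11·10·9) / 5! = 154440 / 120 = 1287.

1287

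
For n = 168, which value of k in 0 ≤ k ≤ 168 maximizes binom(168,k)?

84

C(168,k) is maximized at k = 168/2 = 84.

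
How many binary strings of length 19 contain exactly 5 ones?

Choose the 5 positions: C(19,5) = 11628.

11628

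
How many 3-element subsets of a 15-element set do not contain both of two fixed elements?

442

All 3-subsets: C(15,3) = 455. Those containing both fixed elements: C(13,1) = 13.
455 − 13 = 442.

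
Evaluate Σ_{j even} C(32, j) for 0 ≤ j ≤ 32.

2147483648

Even-j terms of row 32 sum to 2^31 = 2147483648.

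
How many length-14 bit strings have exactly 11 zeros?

364

Choose the 11 positions: C(14,11) = 364.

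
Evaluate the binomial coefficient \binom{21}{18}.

C(21,18) = C(21,3) by symmetry.
C(21,3) = (21·20·19) / 3! = 7980 / 6 = 1330.

1330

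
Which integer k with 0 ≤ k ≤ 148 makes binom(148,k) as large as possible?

C(148,k) is maximized at k = 148/2 = 74.

74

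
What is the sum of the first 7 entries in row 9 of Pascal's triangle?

466

1 + 9 + 36 + 84 + 126 + 126 + 84 = 466.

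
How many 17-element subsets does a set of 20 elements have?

1140

C(20,17) = C(20,3) by symmetry.
C(20,3) = (20·19·18) / 3! = 6840 / 6 = 1140.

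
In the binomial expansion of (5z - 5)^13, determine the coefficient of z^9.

872802734375

The general term is C(13,j)·(5z)^j·(-5)^(13-j); the z^9 term has j = 9.
C(13,9) = 715.
Coefficient = C(13,9) · 5^9 · (-5)^4 = 715 · 1953125 · 625 = 872802734375.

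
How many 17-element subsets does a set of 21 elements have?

5985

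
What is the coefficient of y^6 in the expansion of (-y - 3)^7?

The general term is C(7,j)·(-y)^j·(-3)^(7-j); the y^6 term has j = 6.
C(7,6) = 7.
Coefficient = C(7,6) · (-3)^1 = 7 · (-3) = -21.

-21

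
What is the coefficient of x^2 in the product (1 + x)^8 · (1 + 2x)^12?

484

Coefficient of x^2 = Σ_{j} C(8,j)·1^j·C(12,2-j)·2^(2-j) for j from 0 to 2.
= 264 + 192 + 28 = 484.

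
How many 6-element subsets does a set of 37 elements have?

2324784

C(37,6) = (37·36·35·34·33·32) / 6! = 1673844480 / 720 = 2324784.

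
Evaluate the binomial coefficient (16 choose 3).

560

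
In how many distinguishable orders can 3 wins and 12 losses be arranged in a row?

455

Choose positions for the wins: C(15,3) = 455.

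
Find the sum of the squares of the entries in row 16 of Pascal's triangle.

601080390

Σ C(16,r)² is the coefficient of x^16 in (1+x)^16(1+x)^16 = (1+x)^32, i.e. C(32,16) = 601080390.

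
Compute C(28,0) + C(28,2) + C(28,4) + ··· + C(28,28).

Even-i terms of row 28 sum to 2^27 = 134217728.

134217728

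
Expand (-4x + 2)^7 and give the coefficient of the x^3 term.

The general term is C(7,j)·(-4x)^j·(2)^(7-j); the x^3 term has j = 3.
C(7,3) = 35.
Coefficient = C(7,3) · (-4)^3 · 2^4 = 35 · (-64) · 16 = -35840.

-35840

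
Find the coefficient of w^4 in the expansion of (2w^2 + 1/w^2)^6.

240

General term: C(6,j)·(2w^2)^j·(1/w^2)^(6-j), with w-exponent 2j − 2(6−j) = 4j − 12.
Set 4j − 12 = 4: j = 4.
C(6,4) = 15; 2^4 = 16; 1^2 = 1.
Coefficient = 15 · 16 · 1 = 240.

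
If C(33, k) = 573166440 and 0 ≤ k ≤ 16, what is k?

C(33,k) increases on 0 ≤ k ≤ 16. C(33,12) = 354817320 and C(33,13) = 573166440, so k = 13.

13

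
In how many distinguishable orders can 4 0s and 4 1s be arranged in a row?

Choose positions for the 0s: C(8,4) = 70.

70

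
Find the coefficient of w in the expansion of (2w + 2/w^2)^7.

2688

General term: C(7,j)·(2w)^j·(2/w^2)^(7-j), with w-exponent 1j − 2(7−j) = 3j − 14.
Set 3j − 14 = 1: j = 5.
C(7,5) = 21; 2^5 = 32; 2^2 = 4.
Coefficient = 21 · 32 · 4 = 2688.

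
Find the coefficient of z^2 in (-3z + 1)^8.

The general term is C(8,j)·(-3z)^j·(1)^(8-j); the z^2 term has j = 2.
C(8,2) = 28.
Coefficient = C(8,2) · (-3)^2 = 28 · 9 = 252.

252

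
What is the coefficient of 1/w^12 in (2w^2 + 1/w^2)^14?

General term: C(14,j)·(2w^2)^j·(1/w^2)^(14-j), with w-exponent 2j − 2(14−j) = 4j − 28.
Set 4j − 28 = -12: j = 4.
C(14,4) = 1001; 2^4 = 16; 1^10 = 1.
Coefficient = 1001 · 16 · 1 = 16016.

16016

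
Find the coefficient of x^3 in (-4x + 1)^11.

-10560

The general term is C(11,j)·(-4x)^j·(1)^(11-j); the x^3 term has j = 3.
C(11,3) = 165.
Coefficient = C(11,3) · (-4)^3 = 165 · (-64) = -10560.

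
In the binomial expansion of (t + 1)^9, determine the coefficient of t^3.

The general term is C(9,j)·(t)^j·(1)^(9-j); the t^3 term has j = 3.
C(9,3) = 84.
Coefficient = C(9,3) = 84.

84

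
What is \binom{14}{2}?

C(14,2) = (14·13) / 2! = 182 / 2 = 91.

91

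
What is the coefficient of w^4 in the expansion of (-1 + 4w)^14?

The general term is C(14,j)·(-1)^j·(4w)^(14-j); the w^4 term has j = 10.
C(14,10) = 1001.
Coefficient = C(14,10) · 4^4 = 1001 · 256 = 256256.

256256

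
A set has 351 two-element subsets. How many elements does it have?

27

n(n−1)/2 = 351 ⇒ n(n−1) = 702. Since 27·26 = 702, n = 27.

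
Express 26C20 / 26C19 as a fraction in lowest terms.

C(n,k+1)/C(n,k) = (n−k)/(k+1) = (26−19)/(19+1) = 7/20.

7/20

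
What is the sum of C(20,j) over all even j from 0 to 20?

524288

Even-j terms of row 20 sum to 2^19 = 524288.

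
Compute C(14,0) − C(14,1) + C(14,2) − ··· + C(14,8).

1287

The partial alternating sum Σ_{k=0}^{8} (−1)^k C(14,k) = (−1)^8 C(13,8) = 1287.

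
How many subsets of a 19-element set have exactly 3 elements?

Choose the 3 positions: C(19,3) = 969.

969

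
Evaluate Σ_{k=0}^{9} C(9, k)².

48620

Σ C(9,k)² is the coefficient of x^9 in (1+x)^9(1+x)^9 = (1+x)^18, i.e. C(18,9) = 48620.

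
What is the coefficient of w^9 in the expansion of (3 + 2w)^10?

The general term is C(10,j)·(3)^j·(2w)^(10-j); the w^9 term has j = 1.
C(10,1) = 10.
Coefficient = C(10,1) · 3^1 · 2^9 = 10 · 3 · 512 = 15360.

15360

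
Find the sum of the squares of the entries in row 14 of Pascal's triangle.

Σ C(14,r)² is the coefficient of x^14 in (1+x)^14(1+x)^14 = (1+x)^28, i.e. C(28,14) = 40116600.

40116600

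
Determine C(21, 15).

C(21,15) = C(21,6) by symmetry.
C(21,6) = (21·20·19·18·17·16) / 6! = 39070080 / 720 = 54264.

54264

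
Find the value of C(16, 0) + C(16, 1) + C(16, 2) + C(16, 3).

1 + 16 + 120 + 560 = 697.

697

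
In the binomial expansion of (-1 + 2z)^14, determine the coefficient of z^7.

-439296

The general term is C(14,j)·(-1)^j·(2z)^(14-j); the z^7 term has j = 7.
C(14,7) = 3432.
Coefficient = C(14,7) · (-1)^7 · 2^7 = 3432 · (-1) · 128 = -439296.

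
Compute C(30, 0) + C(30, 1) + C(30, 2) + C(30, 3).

1 + 30 + 435 + 4060 = 4526.

4526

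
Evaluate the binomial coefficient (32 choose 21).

129024480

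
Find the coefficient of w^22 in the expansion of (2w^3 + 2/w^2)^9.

4608

General term: C(9,j)·(2w^3)^j·(2/w^2)^(9-j), with w-exponent 3j − 2(9−j) = 5j − 18.
Set 5j − 18 = 22: j = 8.
C(9,8) = 9; 2^8 = 256; 2^1 = 2.
Coefficient = 9 · 256 · 2 = 4608.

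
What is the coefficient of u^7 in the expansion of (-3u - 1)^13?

-3752892

The general term is C(13,j)·(-3u)^j·(-1)^(13-j); the u^7 term has j = 7.
C(13,7) = 1716.
Coefficient = C(13,7) · (-3)^7 = 1716 · (-2187) = -3752892.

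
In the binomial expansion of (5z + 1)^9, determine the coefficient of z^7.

The general term is C(9,j)·(5z)^j·(1)^(9-j); the z^7 term has j = 7.
C(9,7) = 36.
Coefficient = C(9,7) · 5^7 = 36 · 78125 = 2812500.

2812500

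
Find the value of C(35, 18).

4537567650

C(35,18) = C(35,17) by symmetry.
C(35,17) = (35·34·33·32·31·30·29·28·27·26·25·24·23·22·21·20·19) / 17! = 1613955767240110694400000 / 355687428096000 = 4537567650.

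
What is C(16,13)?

C(16,13) = C(16,3) by symmetry.
C(16,3) = (16·15·14) / 3! = 3360 / 6 = 560.

560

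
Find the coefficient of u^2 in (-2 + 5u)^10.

The general term is C(10,j)·(-2)^j·(5u)^(10-j); the u^2 term has j = 8.
C(10,8) = 45.
Coefficient = C(10,8) · (-2)^8 · 5^2 = 45 · 256 · 25 = 288000.

288000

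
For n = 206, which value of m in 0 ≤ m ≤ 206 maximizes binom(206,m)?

103

C(206,m) is maximized at m = 206/2 = 103.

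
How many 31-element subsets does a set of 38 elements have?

C(38,31) = C(38,7) by symmetry.
C(38,7) = (38·37·36·35·34·33·32) / 7! = 63606090240 / 5040 = 12620256.

12620256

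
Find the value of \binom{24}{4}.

10626

C(24,4) = (24·23·22·21) / 4! = 255024 / 24 = 10626.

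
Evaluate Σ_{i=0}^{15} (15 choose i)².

155117520

By Vandermonde's identity, Σ C(15,i)² = C(30,15) = 155117520.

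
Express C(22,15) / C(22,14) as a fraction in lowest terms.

C(n,k+1)/C(n,k) = (n−k)/(k+1) = (22−14)/(14+1) = 8/15.

8/15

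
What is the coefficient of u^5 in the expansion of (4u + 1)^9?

129024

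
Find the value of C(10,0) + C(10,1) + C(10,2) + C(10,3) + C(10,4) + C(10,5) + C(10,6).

1 + 10 + 45 + 120 + 210 + 252 + 210 = 848.

848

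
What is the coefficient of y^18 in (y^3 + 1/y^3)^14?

1001

General term: C(14,j)·(y^3)^j·(1/y^3)^(14-j), with y-exponent 3j − 3(14−j) = 6j − 42.
Set 6j − 42 = 18: j = 10.
C(14,10) = 1001; 1^10 = 1; 1^4 = 1.
Coefficient = 1001 · 1 · 1 = 1001.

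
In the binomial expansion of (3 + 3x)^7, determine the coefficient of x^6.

The general term is C(7,j)·(3)^j·(3x)^(7-j); the x^6 term has j = 1.
C(7,1) = 7.
Coefficient = C(7,1) · 3^1 · 3^6 = 7 · 3 · 729 = 15309.

15309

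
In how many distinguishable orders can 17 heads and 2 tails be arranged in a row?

Choose positions for the heads: C(19,17) = 171.

171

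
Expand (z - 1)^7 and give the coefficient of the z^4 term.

The general term is C(7,j)·(z)^j·(-1)^(7-j); the z^4 term has j = 4.
C(7,4) = 35.
Coefficient = C(7,4) · (-1)^3 = 35 · (-1) = -35.

-35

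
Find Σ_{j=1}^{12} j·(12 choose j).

Differentiating (1+x)^12 and setting x=1: Σ j·C(12,j) = 12·2^11 = 24576.

24576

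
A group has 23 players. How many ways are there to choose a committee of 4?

This is C(23,4) = 8855.

8855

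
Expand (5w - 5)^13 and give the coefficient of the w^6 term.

-2094726562500

The general term is C(13,j)·(5w)^j·(-5)^(13-j); the w^6 term has j = 6.
C(13,6) = 1716.
Coefficient = C(13,6) · 5^6 · (-5)^7 = 1716 · 15625 · (-78125) = -2094726562500.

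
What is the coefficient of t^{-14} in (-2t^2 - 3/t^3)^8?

General term: C(8,j)·(-2t^2)^j·(-3/t^3)^(8-j), with t-exponent 2j − 3(8−j) = 5j − 24.
Set 5j − 24 = -14: j = 2.
C(8,2) = 28; (-2)^2 = 4; (-3)^6 = 729.
Coefficient = 28 · 4 · 729 = 81648.

81648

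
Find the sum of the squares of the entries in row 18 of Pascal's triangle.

Σ C(18,k)² is the coefficient of x^18 in (1+x)^18(1+x)^18 = (1+x)^36, i.e. C(36,18) = 9075135300.

9075135300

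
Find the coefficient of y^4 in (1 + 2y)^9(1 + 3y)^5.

30321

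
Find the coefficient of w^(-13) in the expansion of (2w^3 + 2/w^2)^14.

5963776

General term: C(14,j)·(2w^3)^j·(2/w^2)^(14-j), with w-exponent 3j − 2(14−j) = 5j − 28.
Set 5j − 28 = -13: j = 3.
C(14,3) = 364; 2^3 = 8; 2^11 = 2048.
Coefficient = 364 · 8 · 2048 = 5963776.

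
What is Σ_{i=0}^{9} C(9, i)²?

48620

By Vandermonde's identity, Σ C(9,i)² = C(18,9) = 48620.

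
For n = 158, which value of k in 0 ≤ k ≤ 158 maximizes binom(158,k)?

C(158,k) is maximized at k = 158/2 = 79.

79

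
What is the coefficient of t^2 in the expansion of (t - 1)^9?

-36

The general term is C(9,j)·(t)^j·(-1)^(9-j); the t^2 term has j = 2.
C(9,2) = 36.
Coefficient = C(9,2) · (-1)^7 = 36 · (-1) = -36.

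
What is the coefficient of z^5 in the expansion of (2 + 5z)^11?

The general term is C(11,j)·(2)^j·(5z)^(11-j); the z^5 term has j = 6.
C(11,6) = 462.
Coefficient = C(11,6) · 2^6 · 5^5 = 462 · 64 · 3125 = 92400000.

92400000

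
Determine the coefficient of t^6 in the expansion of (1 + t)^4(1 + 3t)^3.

135

Coefficient of t^6 = Σ_{j} C(4,j)·1^j·C(3,6-j)·3^(6-j) for j from 3 to 4.
= 108 + 27 = 135.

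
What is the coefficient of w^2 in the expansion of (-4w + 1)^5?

160

The general term is C(5,j)·(-4w)^j·(1)^(5-j); the w^2 term has j = 2.
C(5,2) = 10.
Coefficient = C(5,2) · (-4)^2 = 10 · 16 = 160.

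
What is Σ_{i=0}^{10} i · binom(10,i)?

5120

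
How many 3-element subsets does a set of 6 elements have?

20

C(6,3) = (6·5·4) / 3! = 120 / 6 = 20.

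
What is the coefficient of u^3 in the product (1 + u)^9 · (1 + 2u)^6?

1216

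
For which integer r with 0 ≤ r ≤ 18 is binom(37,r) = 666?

C(37,r) increases on 0 ≤ r ≤ 18. C(37,1) = 37 and C(37,2) = 666, so r = 2.

2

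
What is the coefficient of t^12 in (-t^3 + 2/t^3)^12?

7920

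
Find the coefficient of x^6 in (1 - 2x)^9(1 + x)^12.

156

Coefficient of x^6 = Σ_{j} C(9,j)·(-2)^j·C(12,6-j)·1^(6-j) for j from 0 to 6.
= 924 + (-14256) + 71280 + (-147840) + 133056 + (-48384) + 5376 = 156.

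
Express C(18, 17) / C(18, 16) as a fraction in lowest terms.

2/17

C(n,k+1)/C(n,k) = (n−k)/(k+1) = (18−16)/(16+1) = 2/17.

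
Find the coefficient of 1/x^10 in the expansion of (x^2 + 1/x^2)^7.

7

General term: C(7,j)·(x^2)^j·(1/x^2)^(7-j), with x-exponent 2j − 2(7−j) = 4j − 14.
Set 4j − 14 = -10: j = 1.
C(7,1) = 7; 1^1 = 1; 1^6 = 1.
Coefficient = 7 · 1 · 1 = 7.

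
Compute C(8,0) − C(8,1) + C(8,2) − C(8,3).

The partial alternating sum Σ_{k=0}^{3} (−1)^k C(8,k) = (−1)^3 C(7,3) = -35.

-35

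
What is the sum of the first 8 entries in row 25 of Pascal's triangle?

726206

1 + 25 + 300 + 2300 + 12650 + 53130 + 177100 + 480700 = 726206.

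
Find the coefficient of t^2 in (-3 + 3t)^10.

2657205

The general term is C(10,j)·(-3)^j·(3t)^(10-j); the t^2 term has j = 8.
C(10,8) = 45.
Coefficient = C(10,8) · (-3)^8 · 3^2 = 45 · 6561 · 9 = 2657205.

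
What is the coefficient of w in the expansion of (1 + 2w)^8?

16

The general term is C(8,j)·(1)^j·(2w)^(8-j); the w^1 term has j = 7.
C(8,7) = 8.
Coefficient = C(8,7) · 2^1 = 8 · 2 = 16.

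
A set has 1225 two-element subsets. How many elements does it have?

n(n−1)/2 = 1225 ⇒ n(n−1) = 2450. Since 50·49 = 2450, n = 50.

50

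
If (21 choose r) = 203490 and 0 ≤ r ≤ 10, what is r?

C(21,r) increases on 0 ≤ r ≤ 10. C(21,7) = 116280 and C(21,8) = 203490, so r = 8.

8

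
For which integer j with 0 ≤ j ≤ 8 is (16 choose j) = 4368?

5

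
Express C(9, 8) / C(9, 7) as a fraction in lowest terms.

1/4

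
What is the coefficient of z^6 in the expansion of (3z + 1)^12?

The general term is C(12,j)·(3z)^j·(1)^(12-j); the z^6 term has j = 6.
C(12,6) = 924.
Coefficient = C(12,6) · 3^6 = 924 · 729 = 673596.

673596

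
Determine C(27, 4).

C(27,4) = (27·26·25·24) / 4! = 421200 / 24 = 17550.

17550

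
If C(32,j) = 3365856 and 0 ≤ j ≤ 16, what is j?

7

C(32,j) increases on 0 ≤ j ≤ 16. C(32,6) = 906192 and C(32,7) = 3365856, so j = 7.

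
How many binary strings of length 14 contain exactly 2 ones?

Choose the 2 positions: C(14,2) = 91.

91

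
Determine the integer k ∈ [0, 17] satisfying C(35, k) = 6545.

3

C(35,k) increases on 0 ≤ k ≤ 17. C(35,2) = 595 and C(35,3) = 6545, so k = 3.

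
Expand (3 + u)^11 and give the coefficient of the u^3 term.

1082565

The general term is C(11,j)·(3)^j·(u)^(11-j); the u^3 term has j = 8.
C(11,8) = 165.
Coefficient = C(11,8) · 3^8 = 165 · 6561 = 1082565.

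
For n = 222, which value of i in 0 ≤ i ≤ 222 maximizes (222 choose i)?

C(222,i) is maximized at i = 222/2 = 111.

111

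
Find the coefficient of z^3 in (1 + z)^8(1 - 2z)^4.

-8

Coefficient of z^3 = Σ_{j} C(8,j)·1^j·C(4,3-j)·(-2)^(3-j) for j from 0 to 3.
= (-32) + 192 + (-224) + 56 = -8.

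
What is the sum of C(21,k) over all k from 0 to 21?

2097152

Setting x = 1 in (1+x)^21 gives Σ C(21,k) = 2^21 = 2097152.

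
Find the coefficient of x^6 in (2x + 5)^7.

2240

The general term is C(7,j)·(2x)^j·(5)^(7-j); the x^6 term has j = 6.
C(7,6) = 7.
Coefficient = C(7,6) · 2^6 · 5^1 = 7 · 64 · 5 = 2240.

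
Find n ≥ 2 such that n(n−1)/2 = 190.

n(n−1)/2 = 190 ⇒ n(n−1) = 380. Since 20·19 = 380, n = 20.

20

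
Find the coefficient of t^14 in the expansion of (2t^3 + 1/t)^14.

439296

General term: C(14,j)·(2t^3)^j·(1/t)^(14-j), with t-exponent 3j − 1(14−j) = 4j − 14.
Set 4j − 14 = 14: j = 7.
C(14,7) = 3432; 2^7 = 128; 1^7 = 1.
Coefficient = 3432 · 128 · 1 = 439296.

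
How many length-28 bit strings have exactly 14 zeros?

40116600

Choose the 14 positions: C(28,14) = 40116600.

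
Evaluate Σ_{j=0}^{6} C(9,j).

466

1 + 9 + 36 + 84 + 126 + 126 + 84 = 466.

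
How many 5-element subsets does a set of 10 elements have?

C(10,5) = (10·9·8·7·6) / 5! = 30240 / 120 = 252.

252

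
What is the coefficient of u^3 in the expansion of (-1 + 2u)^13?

The general term is C(13,j)·(-1)^j·(2u)^(13-j); the u^3 term has j = 10.
C(13,10) = 286.
Coefficient = C(13,10) · 2^3 = 286 · 8 = 2288.

2288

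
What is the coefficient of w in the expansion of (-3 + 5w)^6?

-7290

The general term is C(6,j)·(-3)^j·(5w)^(6-j); the w^1 term has j = 5.
C(6,5) = 6.
Coefficient = C(6,5) · (-3)^5 · 5^1 = 6 · (-243) · 5 = -7290.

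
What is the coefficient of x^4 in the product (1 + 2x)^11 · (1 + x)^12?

40975

Coefficient of x^4 = Σ_{j} C(11,j)·2^j·C(12,4-j)·1^(4-j) for j from 0 to 4.
= 495 + 4840 + 14520 + 15840 + 5280 = 40975.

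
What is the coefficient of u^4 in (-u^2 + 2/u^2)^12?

General term: C(12,j)·(-u^2)^j·(2/u^2)^(12-j), with u-exponent 2j − 2(12−j) = 4j − 24.
Set 4j − 24 = 4: j = 7.
C(12,7) = 792; (-1)^7 = -1; 2^5 = 32.
Coefficient = 792 · (-1) · 32 = -25344.

-25344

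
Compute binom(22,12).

646646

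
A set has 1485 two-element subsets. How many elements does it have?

n(n−1)/2 = 1485 ⇒ n(n−1) = 2970. Since 55·54 = 2970, n = 55.

55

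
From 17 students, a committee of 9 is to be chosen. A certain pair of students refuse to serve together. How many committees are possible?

17875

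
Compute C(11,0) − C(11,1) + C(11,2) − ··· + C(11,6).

210

The partial alternating sum Σ_{k=0}^{6} (−1)^k C(11,k) = (−1)^6 C(10,6) = 210.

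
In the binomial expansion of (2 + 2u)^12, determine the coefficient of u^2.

The general term is C(12,j)·(2)^j·(2u)^(12-j); the u^2 term has j = 10.
C(12,10) = 66.
Coefficient = C(12,10) · 2^10 · 2^2 = 66 · 1024 · 4 = 270336.

270336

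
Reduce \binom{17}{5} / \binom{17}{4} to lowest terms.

13/5

C(n,k+1)/C(n,k) = (n−k)/(k+1) = (17−4)/(4+1) = 13/5.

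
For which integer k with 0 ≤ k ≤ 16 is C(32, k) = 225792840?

C(32,k) increases on 0 ≤ k ≤ 16. C(32,11) = 129024480 and C(32,12) = 225792840, so k = 12.

12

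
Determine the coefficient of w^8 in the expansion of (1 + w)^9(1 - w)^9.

126

Coefficient of w^8 = Σ_{j} C(9,j)·1^j·C(9,8-j)·(-1)^(8-j) for j from 0 to 8.
= 9 + (-324) + 3024 + (-10584) + 15876 + (-10584) + 3024 + (-324) + 9 = 126.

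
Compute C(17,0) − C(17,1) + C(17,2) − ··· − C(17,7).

-11440

The partial alternating sum Σ_{k=0}^{7} (−1)^k C(17,k) = (−1)^7 C(16,7) = -11440.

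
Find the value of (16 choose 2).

120

C(16,2) = (16·15) / 2! = 240 / 2 = 120.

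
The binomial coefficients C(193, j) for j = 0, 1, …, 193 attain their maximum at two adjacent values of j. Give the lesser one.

For odd n = 193, C(193,j) peaks at j = (n−1)/2 and (n+1)/2; the lesser is 96.

96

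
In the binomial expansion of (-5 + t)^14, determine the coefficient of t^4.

9775390625

The general term is C(14,j)·(-5)^j·(t)^(14-j); the t^4 term has j = 10.
C(14,10) = 1001.
Coefficient = C(14,10) · (-5)^10 = 1001 · 9765625 = 9775390625.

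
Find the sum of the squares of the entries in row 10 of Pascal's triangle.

By Vandermonde's identity, Σ C(10,i)² = C(20,10) = 184756.

184756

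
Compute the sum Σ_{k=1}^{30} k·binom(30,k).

16106127360

Differentiating (1+x)^30 and setting x=1: Σ k·C(30,k) = 30·2^29 = 16106127360.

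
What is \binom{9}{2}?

C(9,2) = (9·8) / 2! = 72 / 2 = 36.

36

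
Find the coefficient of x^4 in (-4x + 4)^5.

The general term is C(5,j)·(-4x)^j·(4)^(5-j); the x^4 term has j = 4.
C(5,4) = 5.
Coefficient = C(5,4) · (-4)^4 · 4^1 = 5 · 256 · 4 = 5120.

5120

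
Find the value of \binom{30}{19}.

C(30,19) = C(30,11) by symmetry.
C(30,11) = (30·29·28·27·26·25·24·23·22·21·20) / 11! = 2180547008640000 / 39916800 = 54627300.

54627300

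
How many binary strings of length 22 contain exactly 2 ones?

Choose the 2 positions: C(22,2) = 231.

231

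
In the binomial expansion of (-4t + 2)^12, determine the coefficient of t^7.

-415236096

The general term is C(12,j)·(-4t)^j·(2)^(12-j); the t^7 term has j = 7.
C(12,7) = 792.
Coefficient = C(12,7) · (-4)^7 · 2^5 = 792 · (-16384) · 32 = -415236096.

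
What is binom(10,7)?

C(10,7) = C(10,3) by symmetry.
C(10,3) = (10·9·8) / 3! = 720 / 6 = 120.

120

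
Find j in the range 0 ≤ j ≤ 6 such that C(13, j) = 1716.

6

C(13,j) increases on 0 ≤ j ≤ 6. C(13,5) = 1287 and C(13,6) = 1716, so j = 6.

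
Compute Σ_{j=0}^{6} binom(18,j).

1 + 18 + 153 + 816 + 3060 + 8568 + 18564 = 31180.

31180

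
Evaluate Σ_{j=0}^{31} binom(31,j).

The entries of row 31 sum to 2^31 = 2147483648.

2147483648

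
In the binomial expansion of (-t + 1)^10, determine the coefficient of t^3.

The general term is C(10,j)·(-t)^j·(1)^(10-j); the t^3 term has j = 3.
C(10,3) = 120.
Coefficient = C(10,3) · (-1)^3 = 120 · (-1) = -120.

-120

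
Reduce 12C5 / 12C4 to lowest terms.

C(n,k+1)/C(n,k) = (n−k)/(k+1) = (12−4)/(4+1) = 8/5.

8/5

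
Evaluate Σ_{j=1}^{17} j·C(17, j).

1114112

Differentiating (1+x)^17 and setting x=1: Σ j·C(17,j) = 17·2^16 = 1114112.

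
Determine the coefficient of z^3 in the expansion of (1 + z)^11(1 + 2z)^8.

2725

Coefficient of z^3 = Σ_{j} C(11,j)·1^j·C(8,3-j)·2^(3-j) for j from 0 to 3.
= 448 + 1232 + 880 + 165 = 2725.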